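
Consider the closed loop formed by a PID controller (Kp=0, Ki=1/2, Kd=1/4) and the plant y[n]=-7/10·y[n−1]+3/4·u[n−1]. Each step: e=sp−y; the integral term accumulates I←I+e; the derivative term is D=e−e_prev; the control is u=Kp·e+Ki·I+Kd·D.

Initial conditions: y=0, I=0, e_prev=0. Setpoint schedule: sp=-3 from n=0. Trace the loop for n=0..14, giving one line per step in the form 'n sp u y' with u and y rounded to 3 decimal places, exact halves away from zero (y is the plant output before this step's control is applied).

(exact arithmetic carried between steps; '≈' marks a value shown rounded to 6 d.p. or computed from one; I and e_prev carry over from the previous line; the table rounds u and y to 3 d.p., halves away from zero)
n=0: y=0, sp=-3, e=sp−y=-3; I=-3, D=e−e_prev=-3; u=0·(-3)+1/2·(-3)+1/4·(-3)=-2.25; next y=-7/10·0+3/4·(-2.25)=-1.6875
n=1: y=-1.6875, sp=-3, e=sp−y=-1.3125; I=-4.3125, D=e−e_prev=1.6875; u=0·(-1.3125)+1/2·(-4.3125)+1/4·1.6875=-1.734375; next y=-7/10·(-1.6875)+3/4·(-1.734375)≈-0.119531
n=2: y≈-0.119531, sp=-3, e=sp−y≈-2.880469; I≈-7.192969, D=e−e_prev≈-1.567969; u=0·(-2.880469)+1/2·(-7.192969)+1/4·(-1.567969)≈-3.988477; next y=-7/10·(-0.119531)+3/4·(-3.988477)≈-2.907686
n=3: y≈-2.907686, sp=-3, e=sp−y≈-0.092314; I≈-7.285283, D=e−e_prev≈2.788154; u=0·(-0.092314)+1/2·(-7.285283)+1/4·2.788154≈-2.945603; next y=-7/10·(-2.907686)+3/4·(-2.945603)≈-0.173822
n=4: y≈-0.173822, sp=-3, e=sp−y≈-2.826178; I≈-10.111461, D=e−e_prev≈-2.733863; u=0·(-2.826178)+1/2·(-10.111461)+1/4·(-2.733863)≈-5.739196; next y=-7/10·(-0.173822)+3/4·(-5.739196)≈-4.182721
n=5: y≈-4.182721, sp=-3, e=sp−y≈1.182721; I≈-8.928739, D=e−e_prev≈4.008899; u=0·1.182721+1/2·(-8.928739)+1/4·4.008899≈-3.462145; next y=-7/10·(-4.182721)+3/4·(-3.462145)≈0.331296
n=6: y≈0.331296, sp=-3, e=sp−y≈-3.331296; I≈-12.260036, D=e−e_prev≈-4.514018; u=0·(-3.331296)+1/2·(-12.260036)+1/4·(-4.514018)≈-7.258522; next y=-7/10·0.331296+3/4·(-7.258522)≈-5.675799
n=7: y≈-5.675799, sp=-3, e=sp−y≈2.675799; I≈-9.584237, D=e−e_prev≈6.007096; u=0·2.675799+1/2·(-9.584237)+1/4·6.007096≈-3.290344; next y=-7/10·(-5.675799)+3/4·(-3.290344)≈1.505301
n=8: y≈1.505301, sp=-3, e=sp−y≈-4.505301; I≈-14.089538, D=e−e_prev≈-7.181100; u=0·(-4.505301)+1/2·(-14.089538)+1/4·(-7.181100)≈-8.840044; next y=-7/10·1.505301+3/4·(-8.840044)≈-7.683744
n=9: y≈-7.683744, sp=-3, e=sp−y≈4.683744; I≈-9.405794, D=e−e_prev≈9.189045; u=0·4.683744+1/2·(-9.405794)+1/4·9.189045≈-2.405636; next y=-7/10·(-7.683744)+3/4·(-2.405636)≈3.574394
n=10: y≈3.574394, sp=-3, e=sp−y≈-6.574394; I≈-15.980188, D=e−e_prev≈-11.258138; u=0·(-6.574394)+1/2·(-15.980188)+1/4·(-11.258138)≈-10.804628; next y=-7/10·3.574394+3/4·(-10.804628)≈-10.605547
n=11: y≈-10.605547, sp=-3, e=sp−y≈7.605547; I≈-8.374641, D=e−e_prev≈14.179941; u=0·7.605547+1/2·(-8.374641)+1/4·14.179941≈-0.642335; next y=-7/10·(-10.605547)+3/4·(-0.642335)≈6.942131
n=12: y≈6.942131, sp=-3, e=sp−y≈-9.942131; I≈-18.316772, D=e−e_prev≈-17.547678; u=0·(-9.942131)+1/2·(-18.316772)+1/4·(-17.547678)≈-13.545306; next y=-7/10·6.942131+3/4·(-13.545306)≈-15.018471
n=13: y≈-15.018471, sp=-3, e=sp−y≈12.018471; I≈-6.298301, D=e−e_prev≈21.960603; u=0·12.018471+1/2·(-6.298301)+1/4·21.960603≈2.341000; next y=-7/10·(-15.018471)+3/4·2.341000≈12.268680
n=14: y≈12.268680, sp=-3, e=sp−y≈-15.268680; I≈-21.566981, D=e−e_prev≈-27.287151; u=0·(-15.268680)+1/2·(-21.566981)+1/4·(-27.287151)≈-17.605278; next y=-7/10·12.268680+3/4·(-17.605278)≈-21.792035

0 -3 -2.250 0.000
1 -3 -1.734 -1.688
2 -3 -3.988 -0.120
3 -3 -2.946 -2.908
4 -3 -5.739 -0.174
5 -3 -3.462 -4.183
6 -3 -7.259 0.331
7 -3 -3.290 -5.676
8 -3 -8.840 1.505
9 -3 -2.406 -7.684
10 -3 -10.805 3.574
11 -3 -0.642 -10.606
12 -3 -13.545 6.942
13 -3 2.341 -15.018
14 -3 -17.605 12.269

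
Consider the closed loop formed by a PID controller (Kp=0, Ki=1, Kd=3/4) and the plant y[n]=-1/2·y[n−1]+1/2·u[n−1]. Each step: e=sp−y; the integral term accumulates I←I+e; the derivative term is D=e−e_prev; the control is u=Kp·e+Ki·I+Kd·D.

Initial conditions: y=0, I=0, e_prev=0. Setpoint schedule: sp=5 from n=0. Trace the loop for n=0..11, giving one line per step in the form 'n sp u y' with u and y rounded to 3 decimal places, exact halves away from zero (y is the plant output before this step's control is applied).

0 5 8.750 0.000
1 5 2.344 4.375
2 5 15.684 -1.016
3 5 1.267 8.350
4 5 25.750 -3.541
5 5 -6.454 14.646
6 5 41.633 -10.550
7 5 -25.836 26.091
8 5 71.650 -25.964
9 5 -67.276 48.807
10 5 131.980 -58.042
11 5 -152.957 95.011

(exact arithmetic carried between steps; '≈' marks a value shown rounded to 6 d.p. or computed from one; I and e_prev carry over from the previous line; the table rounds u and y to 3 d.p., halves away from zero)
n=0: y=0, sp=5, e=sp−y=5; I=5, D=e−e_prev=5; u=0·5+1·5+3/4·5=8.75; next y=-1/2·0+1/2·8.75=4.375
n=1: y=4.375, sp=5, e=sp−y=0.625; I=5.625, D=e−e_prev=-4.375; u=0·0.625+1·5.625+3/4·(-4.375)=2.34375; next y=-1/2·4.375+1/2·2.34375=-1.015625
n=2: y=-1.015625, sp=5, e=sp−y=6.015625; I=11.640625, D=e−e_prev=5.390625; u=0·6.015625+1·11.640625+3/4·5.390625≈15.683594; next y=-1/2·(-1.015625)+1/2·15.683594≈8.349609
n=3: y≈8.349609, sp=5, e=sp−y≈-3.349609; I≈8.291016, D=e−e_prev≈-9.365234; u=0·(-3.349609)+1·8.291016+3/4·(-9.365234)≈1.267090; next y=-1/2·8.349609+1/2·1.267090≈-3.541260
n=4: y≈-3.541260, sp=5, e=sp−y≈8.541260; I≈16.832275, D=e−e_prev≈11.890869; u=0·8.541260+1·16.832275+3/4·11.890869≈25.750427; next y=-1/2·(-3.541260)+1/2·25.750427≈14.645844
n=5: y≈14.645844, sp=5, e=sp−y≈-9.645844; I≈7.186432, D=e−e_prev≈-18.187103; u=0·(-9.645844)+1·7.186432+3/4·(-18.187103)≈-6.453896; next y=-1/2·14.645844+1/2·(-6.453896)≈-10.549870
n=6: y≈-10.549870, sp=5, e=sp−y≈15.549870; I≈22.736301, D=e−e_prev≈25.195713; u=0·15.549870+1·22.736301+3/4·25.195713≈41.633086; next y=-1/2·(-10.549870)+1/2·41.633086≈26.091478
n=7: y≈26.091478, sp=5, e=sp−y≈-21.091478; I≈1.644824, D=e−e_prev≈-36.641347; u=0·(-21.091478)+1·1.644824+3/4·(-36.641347)≈-25.836187; next y=-1/2·26.091478+1/2·(-25.836187)≈-25.963832
n=8: y≈-25.963832, sp=5, e=sp−y≈30.963832; I≈32.608656, D=e−e_prev≈52.055310; u=0·30.963832+1·32.608656+3/4·52.055310≈71.650139; next y=-1/2·(-25.963832)+1/2·71.650139≈48.806986
n=9: y≈48.806986, sp=5, e=sp−y≈-43.806986; I≈-11.198330, D=e−e_prev≈-74.770818; u=0·(-43.806986)+1·(-11.198330)+3/4·(-74.770818)≈-67.276443; next y=-1/2·48.806986+1/2·(-67.276443)≈-58.041714
n=10: y≈-58.041714, sp=5, e=sp−y≈63.041714; I≈51.843385, D=e−e_prev≈106.848700; u=0·63.041714+1·51.843385+3/4·106.848700≈131.979910; next y=-1/2·(-58.041714)+1/2·131.979910≈95.010812
n=11: y≈95.010812, sp=5, e=sp−y≈-90.010812; I≈-38.167427, D=e−e_prev≈-153.052526; u=0·(-90.010812)+1·(-38.167427)+3/4·(-153.052526)≈-152.956822; next y=-1/2·95.010812+1/2·(-152.956822)≈-123.983817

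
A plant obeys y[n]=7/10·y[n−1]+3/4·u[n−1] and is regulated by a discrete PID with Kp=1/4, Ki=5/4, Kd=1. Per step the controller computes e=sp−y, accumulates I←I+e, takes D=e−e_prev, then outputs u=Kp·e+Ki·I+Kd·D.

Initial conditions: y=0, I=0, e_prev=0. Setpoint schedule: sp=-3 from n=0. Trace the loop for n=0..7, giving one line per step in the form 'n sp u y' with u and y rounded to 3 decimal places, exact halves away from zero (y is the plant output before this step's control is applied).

0 -3 -7.500 0.000
1 -3 5.813 -5.625
2 -3 -11.648 0.422
3 -3 12.278 -8.441
4 -3 -19.136 3.300
5 -3 23.085 -12.042
6 -3 -33.270 8.884
7 -3 41.846 -18.734

(exact arithmetic carried between steps; '≈' marks a value shown rounded to 6 d.p. or computed from one; I and e_prev carry over from the previous line; the table rounds u and y to 3 d.p., halves away from zero)
n=0: y=0, sp=-3, e=sp−y=-3; I=-3, D=e−e_prev=-3; u=1/4·(-3)+5/4·(-3)+1·(-3)=-7.5; next y=7/10·0+3/4·(-7.5)=-5.625
n=1: y=-5.625, sp=-3, e=sp−y=2.625; I=-0.375, D=e−e_prev=5.625; u=1/4·2.625+5/4·(-0.375)+1·5.625=5.8125; next y=7/10·(-5.625)+3/4·5.8125=0.421875
n=2: y=0.421875, sp=-3, e=sp−y=-3.421875; I=-3.796875, D=e−e_prev=-6.046875; u=1/4·(-3.421875)+5/4·(-3.796875)+1·(-6.046875)≈-11.648438; next y=7/10·0.421875+3/4·(-11.648438)≈-8.441016
n=3: y≈-8.441016, sp=-3, e=sp−y≈5.441016; I≈1.644141, D=e−e_prev≈8.862891; u=1/4·5.441016+5/4·1.644141+1·8.862891≈12.278320; next y=7/10·(-8.441016)+3/4·12.278320≈3.300029
n=4: y≈3.300029, sp=-3, e=sp−y≈-6.300029; I≈-4.655889, D=e−e_prev≈-11.741045; u=1/4·(-6.300029)+5/4·(-4.655889)+1·(-11.741045)≈-19.135913; next y=7/10·3.300029+3/4·(-19.135913)≈-12.041914
n=5: y≈-12.041914, sp=-3, e=sp−y≈9.041914; I≈4.386026, D=e−e_prev≈15.341944; u=1/4·9.041914+5/4·4.386026+1·15.341944≈23.084954; next y=7/10·(-12.041914)+3/4·23.084954≈8.884376
n=6: y≈8.884376, sp=-3, e=sp−y≈-11.884376; I≈-7.498350, D=e−e_prev≈-20.926290; u=1/4·(-11.884376)+5/4·(-7.498350)+1·(-20.926290)≈-33.270321; next y=7/10·8.884376+3/4·(-33.270321)≈-18.733678
n=7: y≈-18.733678, sp=-3, e=sp−y≈15.733678; I≈8.235328, D=e−e_prev≈27.618054; u=1/4·15.733678+5/4·8.235328+1·27.618054≈41.845633; next y=7/10·(-18.733678)+3/4·41.845633≈18.270650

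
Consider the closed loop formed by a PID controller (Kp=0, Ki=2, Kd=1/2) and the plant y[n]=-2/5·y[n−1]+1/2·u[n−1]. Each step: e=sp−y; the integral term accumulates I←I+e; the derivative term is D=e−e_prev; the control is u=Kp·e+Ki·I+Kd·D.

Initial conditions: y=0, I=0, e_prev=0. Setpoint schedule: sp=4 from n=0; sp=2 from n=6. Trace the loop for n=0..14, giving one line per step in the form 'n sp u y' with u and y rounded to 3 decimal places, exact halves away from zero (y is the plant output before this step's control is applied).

(exact arithmetic carried between steps; '≈' marks a value shown rounded to 6 d.p. or computed from one; I and e_prev carry over from the previous line; the table rounds u and y to 3 d.p., halves away from zero)
n=0: y=0, sp=4, e=sp−y=4; I=4, D=e−e_prev=4; u=0·4+2·4+1/2·4=10; next y=-2/5·0+1/2·10=5
n=1: y=5, sp=4, e=sp−y=-1; I=3, D=e−e_prev=-5; u=0·(-1)+2·3+1/2·(-5)=3.5; next y=-2/5·5+1/2·3.5=-0.25
n=2: y=-0.25, sp=4, e=sp−y=4.25; I=7.25, D=e−e_prev=5.25; u=0·4.25+2·7.25+1/2·5.25=17.125; next y=-2/5·(-0.25)+1/2·17.125=8.6625
n=3: y=8.6625, sp=4, e=sp−y=-4.6625; I=2.5875, D=e−e_prev=-8.9125; u=0·(-4.6625)+2·2.5875+1/2·(-8.9125)=0.71875; next y=-2/5·8.6625+1/2·0.71875=-3.105625
n=4: y=-3.105625, sp=4, e=sp−y=7.105625; I=9.693125, D=e−e_prev=11.768125; u=0·7.105625+2·9.693125+1/2·11.768125≈25.270313; next y=-2/5·(-3.105625)+1/2·25.270313≈13.877406
n=5: y≈13.877406, sp=4, e=sp−y≈-9.877406; I≈-0.184281, D=e−e_prev≈-16.983031; u=0·(-9.877406)+2·(-0.184281)+1/2·(-16.983031)≈-8.860078; next y=-2/5·13.877406+1/2·(-8.860078)≈-9.981002
n=6: y≈-9.981002, sp=2, e=sp−y≈11.981002; I≈11.796720, D=e−e_prev≈21.858408; u=0·11.981002+2·11.796720+1/2·21.858408≈34.522645; next y=-2/5·(-9.981002)+1/2·34.522645≈21.253723
n=7: y≈21.253723, sp=2, e=sp−y≈-19.253723; I≈-7.457003, D=e−e_prev≈-31.234724; u=0·(-19.253723)+2·(-7.457003)+1/2·(-31.234724)≈-30.531367; next y=-2/5·21.253723+1/2·(-30.531367)≈-23.767173
n=8: y≈-23.767173, sp=2, e=sp−y≈25.767173; I≈18.310170, D=e−e_prev≈45.020896; u=0·25.767173+2·18.310170+1/2·45.020896≈59.130788; next y=-2/5·(-23.767173)+1/2·59.130788≈39.072263
n=9: y≈39.072263, sp=2, e=sp−y≈-37.072263; I≈-18.762093, D=e−e_prev≈-62.839436; u=0·(-37.072263)+2·(-18.762093)+1/2·(-62.839436)≈-68.943904; next y=-2/5·39.072263+1/2·(-68.943904)≈-50.100857
n=10: y≈-50.100857, sp=2, e=sp−y≈52.100857; I≈33.338764, D=e−e_prev≈89.173121; u=0·52.100857+2·33.338764+1/2·89.173121≈111.264089; next y=-2/5·(-50.100857)+1/2·111.264089≈75.672388
n=11: y≈75.672388, sp=2, e=sp−y≈-73.672388; I≈-40.333623, D=e−e_prev≈-125.773245; u=0·(-73.672388)+2·(-40.333623)+1/2·(-125.773245)≈-143.553869; next y=-2/5·75.672388+1/2·(-143.553869)≈-102.045889
n=12: y≈-102.045889, sp=2, e=sp−y≈104.045889; I≈63.712266, D=e−e_prev≈177.718277; u=0·104.045889+2·63.712266+1/2·177.718277≈216.283671; next y=-2/5·(-102.045889)+1/2·216.283671≈148.960191
n=13: y≈148.960191, sp=2, e=sp−y≈-146.960191; I≈-83.247925, D=e−e_prev≈-251.006081; u=0·(-146.960191)+2·(-83.247925)+1/2·(-251.006081)≈-291.998890; next y=-2/5·148.960191+1/2·(-291.998890)≈-205.583522
n=14: y≈-205.583522, sp=2, e=sp−y≈207.583522; I≈124.335597, D=e−e_prev≈354.543713; u=0·207.583522+2·124.335597+1/2·354.543713≈425.943050; next y=-2/5·(-205.583522)+1/2·425.943050≈295.204934

0 4 10.000 0.000
1 4 3.500 5.000
2 4 17.125 -0.250
3 4 0.719 8.663
4 4 25.270 -3.106
5 4 -8.860 13.877
6 2 34.523 -9.981
7 2 -30.531 21.254
8 2 59.131 -23.767
9 2 -68.944 39.072
10 2 111.264 -50.101
11 2 -143.554 75.672
12 2 216.284 -102.046
13 2 -291.999 148.960
14 2 425.943 -205.584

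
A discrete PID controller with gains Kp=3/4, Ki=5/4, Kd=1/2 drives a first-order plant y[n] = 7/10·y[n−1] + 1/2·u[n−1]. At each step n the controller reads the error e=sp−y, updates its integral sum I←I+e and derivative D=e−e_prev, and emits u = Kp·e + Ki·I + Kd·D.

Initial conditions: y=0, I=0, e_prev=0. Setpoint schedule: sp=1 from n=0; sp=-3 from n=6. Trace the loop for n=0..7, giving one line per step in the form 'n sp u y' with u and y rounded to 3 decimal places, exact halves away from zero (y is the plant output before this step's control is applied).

0 1 2.500 0.000
1 1 0.125 1.250
2 1 1.219 0.938
3 1 0.320 1.266
4 1 0.701 1.046
5 1 0.442 1.083
6 -3 -9.384 0.979
7 -3 0.054 -4.006

(exact arithmetic carried between steps; '≈' marks a value shown rounded to 6 d.p. or computed from one; I and e_prev carry over from the previous line; the table rounds u and y to 3 d.p., halves away from zero)
n=0: y=0, sp=1, e=sp−y=1; I=1, D=e−e_prev=1; u=3/4·1+5/4·1+1/2·1=2.5; next y=7/10·0+1/2·2.5=1.25
n=1: y=1.25, sp=1, e=sp−y=-0.25; I=0.75, D=e−e_prev=-1.25; u=3/4·(-0.25)+5/4·0.75+1/2·(-1.25)=0.125; next y=7/10·1.25+1/2·0.125=0.9375
n=2: y=0.9375, sp=1, e=sp−y=0.0625; I=0.8125, D=e−e_prev=0.3125; u=3/4·0.0625+5/4·0.8125+1/2·0.3125=1.21875; next y=7/10·0.9375+1/2·1.21875=1.265625
n=3: y=1.265625, sp=1, e=sp−y=-0.265625; I=0.546875, D=e−e_prev=-0.328125; u=3/4·(-0.265625)+5/4·0.546875+1/2·(-0.328125)≈0.320313; next y=7/10·1.265625+1/2·0.320313≈1.046094
n=4: y≈1.046094, sp=1, e=sp−y≈-0.046094; I≈0.500781, D=e−e_prev≈0.219531; u=3/4·(-0.046094)+5/4·0.500781+1/2·0.219531≈0.701172; next y=7/10·1.046094+1/2·0.701172≈1.082852
n=5: y≈1.082852, sp=1, e=sp−y≈-0.082852; I≈0.417930, D=e−e_prev≈-0.036758; u=3/4·(-0.082852)+5/4·0.417930+1/2·(-0.036758)≈0.441895; next y=7/10·1.082852+1/2·0.441895≈0.978943
n=6: y≈0.978943, sp=-3, e=sp−y≈-3.978943; I≈-3.561014, D=e−e_prev≈-3.896092; u=3/4·(-3.978943)+5/4·(-3.561014)+1/2·(-3.896092)≈-9.383521; next y=7/10·0.978943+1/2·(-9.383521)≈-4.006500
n=7: y≈-4.006500, sp=-3, e=sp−y≈1.006500; I≈-2.554514, D=e−e_prev≈4.985443; u=3/4·1.006500+5/4·(-2.554514)+1/2·4.985443≈0.054454; next y=7/10·(-4.006500)+1/2·0.054454≈-2.777323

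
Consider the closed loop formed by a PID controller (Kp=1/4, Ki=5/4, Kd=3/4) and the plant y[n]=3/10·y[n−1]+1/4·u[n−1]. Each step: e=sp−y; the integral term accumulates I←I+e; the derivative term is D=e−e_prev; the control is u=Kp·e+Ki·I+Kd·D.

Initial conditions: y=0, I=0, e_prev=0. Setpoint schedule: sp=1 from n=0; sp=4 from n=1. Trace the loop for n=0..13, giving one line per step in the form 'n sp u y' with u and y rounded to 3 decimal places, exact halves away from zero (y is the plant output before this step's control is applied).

0 1 2.250 0.000
1 4 8.234 0.563
2 4 6.957 2.227
3 4 10.016 2.408
4 4 10.300 3.226
5 4 11.169 3.543
6 4 11.275 3.855
7 4 11.420 3.975
8 4 11.378 4.048
9 4 11.348 4.059
10 4 11.292 4.055
11 4 11.255 4.039
12 4 11.225 4.026
13 4 11.209 4.014

(exact arithmetic carried between steps; '≈' marks a value shown rounded to 6 d.p. or computed from one; I and e_prev carry over from the previous line; the table rounds u and y to 3 d.p., halves away from zero)
n=0: y=0, sp=1, e=sp−y=1; I=1, D=e−e_prev=1; u=1/4·1+5/4·1+3/4·1=2.25; next y=3/10·0+1/4·2.25=0.5625
n=1: y=0.5625, sp=4, e=sp−y=3.4375; I=4.4375, D=e−e_prev=2.4375; u=1/4·3.4375+5/4·4.4375+3/4·2.4375=8.234375; next y=3/10·0.5625+1/4·8.234375≈2.227344
n=2: y≈2.227344, sp=4, e=sp−y≈1.772656; I≈6.210156, D=e−e_prev≈-1.664844; u=1/4·1.772656+5/4·6.210156+3/4·(-1.664844)≈6.957227; next y=3/10·2.227344+1/4·6.957227≈2.407510
n=3: y≈2.407510, sp=4, e=sp−y≈1.592490; I≈7.802646, D=e−e_prev≈-0.180166; u=1/4·1.592490+5/4·7.802646+3/4·(-0.180166)≈10.016306; next y=3/10·2.407510+1/4·10.016306≈3.226329
n=4: y≈3.226329, sp=4, e=sp−y≈0.773671; I≈8.576317, D=e−e_prev≈-0.818820; u=1/4·0.773671+5/4·8.576317+3/4·(-0.818820)≈10.299699; next y=3/10·3.226329+1/4·10.299699≈3.542824
n=5: y≈3.542824, sp=4, e=sp−y≈0.457176; I≈9.033493, D=e−e_prev≈-0.316494; u=1/4·0.457176+5/4·9.033493+3/4·(-0.316494)≈11.168790; next y=3/10·3.542824+1/4·11.168790≈3.855045
n=6: y≈3.855045, sp=4, e=sp−y≈0.144955; I≈9.178449, D=e−e_prev≈-0.312221; u=1/4·0.144955+5/4·9.178449+3/4·(-0.312221)≈11.275134; next y=3/10·3.855045+1/4·11.275134≈3.975297
n=7: y≈3.975297, sp=4, e=sp−y≈0.024703; I≈9.203152, D=e−e_prev≈-0.120252; u=1/4·0.024703+5/4·9.203152+3/4·(-0.120252)≈11.419926; next y=3/10·3.975297+1/4·11.419926≈4.047571
n=8: y≈4.047571, sp=4, e=sp−y≈-0.047571; I≈9.155581, D=e−e_prev≈-0.072274; u=1/4·(-0.047571)+5/4·9.155581+3/4·(-0.072274)≈11.378378; next y=3/10·4.047571+1/4·11.378378≈4.058866
n=9: y≈4.058866, sp=4, e=sp−y≈-0.058866; I≈9.096715, D=e−e_prev≈-0.011295; u=1/4·(-0.058866)+5/4·9.096715+3/4·(-0.011295)≈11.347706; next y=3/10·4.058866+1/4·11.347706≈4.054586
n=10: y≈4.054586, sp=4, e=sp−y≈-0.054586; I≈9.042129, D=e−e_prev≈0.004279; u=1/4·(-0.054586)+5/4·9.042129+3/4·0.004279≈11.292224; next y=3/10·4.054586+1/4·11.292224≈4.039432
n=11: y≈4.039432, sp=4, e=sp−y≈-0.039432; I≈9.002697, D=e−e_prev≈0.015154; u=1/4·(-0.039432)+5/4·9.002697+3/4·0.015154≈11.254879; next y=3/10·4.039432+1/4·11.254879≈4.025549
n=12: y≈4.025549, sp=4, e=sp−y≈-0.025549; I≈8.977148, D=e−e_prev≈0.013883; u=1/4·(-0.025549)+5/4·8.977148+3/4·0.013883≈11.225459; next y=3/10·4.025549+1/4·11.225459≈4.014030
n=13: y≈4.014030, sp=4, e=sp−y≈-0.014030; I≈8.963118, D=e−e_prev≈0.011520; u=1/4·(-0.014030)+5/4·8.963118+3/4·0.011520≈11.209030; next y=3/10·4.014030+1/4·11.209030≈4.006466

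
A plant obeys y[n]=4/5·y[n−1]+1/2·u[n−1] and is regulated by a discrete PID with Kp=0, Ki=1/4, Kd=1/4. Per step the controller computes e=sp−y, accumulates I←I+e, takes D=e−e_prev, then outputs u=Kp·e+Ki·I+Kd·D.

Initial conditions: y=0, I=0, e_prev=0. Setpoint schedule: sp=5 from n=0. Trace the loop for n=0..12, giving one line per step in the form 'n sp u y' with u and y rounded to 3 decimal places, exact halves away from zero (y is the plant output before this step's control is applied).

(exact arithmetic carried between steps; '≈' marks a value shown rounded to 6 d.p. or computed from one; I and e_prev carry over from the previous line; the table rounds u and y to 3 d.p., halves away from zero)
n=0: y=0, sp=5, e=sp−y=5; I=5, D=e−e_prev=5; u=0·5+1/4·5+1/4·5=2.5; next y=4/5·0+1/2·2.5=1.25
n=1: y=1.25, sp=5, e=sp−y=3.75; I=8.75, D=e−e_prev=-1.25; u=0·3.75+1/4·8.75+1/4·(-1.25)=1.875; next y=4/5·1.25+1/2·1.875=1.9375
n=2: y=1.9375, sp=5, e=sp−y=3.0625; I=11.8125, D=e−e_prev=-0.6875; u=0·3.0625+1/4·11.8125+1/4·(-0.6875)=2.78125; next y=4/5·1.9375+1/2·2.78125=2.940625
n=3: y=2.940625, sp=5, e=sp−y=2.059375; I=13.871875, D=e−e_prev=-1.003125; u=0·2.059375+1/4·13.871875+1/4·(-1.003125)≈3.217188; next y=4/5·2.940625+1/2·3.217188≈3.961094
n=4: y≈3.961094, sp=5, e=sp−y≈1.038906; I≈14.910781, D=e−e_prev≈-1.020469; u=0·1.038906+1/4·14.910781+1/4·(-1.020469)≈3.472578; next y=4/5·3.961094+1/2·3.472578≈4.905164
n=5: y≈4.905164, sp=5, e=sp−y≈0.094836; I≈15.005617, D=e−e_prev≈-0.944070; u=0·0.094836+1/4·15.005617+1/4·(-0.944070)≈3.515387; next y=4/5·4.905164+1/2·3.515387≈5.681825
n=6: y≈5.681825, sp=5, e=sp−y≈-0.681825; I≈14.323793, D=e−e_prev≈-0.776661; u=0·(-0.681825)+1/4·14.323793+1/4·(-0.776661)≈3.386783; next y=4/5·5.681825+1/2·3.386783≈6.238851
n=7: y≈6.238851, sp=5, e=sp−y≈-1.238851; I≈13.084941, D=e−e_prev≈-0.557027; u=0·(-1.238851)+1/4·13.084941+1/4·(-0.557027)≈3.131979; next y=4/5·6.238851+1/2·3.131979≈6.557070
n=8: y≈6.557070, sp=5, e=sp−y≈-1.557070; I≈11.527871, D=e−e_prev≈-0.318219; u=0·(-1.557070)+1/4·11.527871+1/4·(-0.318219)≈2.802413; next y=4/5·6.557070+1/2·2.802413≈6.646863
n=9: y≈6.646863, sp=5, e=sp−y≈-1.646863; I≈9.881008, D=e−e_prev≈-0.089792; u=0·(-1.646863)+1/4·9.881008+1/4·(-0.089792)≈2.447804; next y=4/5·6.646863+1/2·2.447804≈6.541392
n=10: y≈6.541392, sp=5, e=sp−y≈-1.541392; I≈8.339616, D=e−e_prev≈0.105471; u=0·(-1.541392)+1/4·8.339616+1/4·0.105471≈2.111272; next y=4/5·6.541392+1/2·2.111272≈6.288750
n=11: y≈6.288750, sp=5, e=sp−y≈-1.288750; I≈7.050867, D=e−e_prev≈0.252643; u=0·(-1.288750)+1/4·7.050867+1/4·0.252643≈1.825877; next y=4/5·6.288750+1/2·1.825877≈5.943938
n=12: y≈5.943938, sp=5, e=sp−y≈-0.943938; I≈6.106928, D=e−e_prev≈0.344811; u=0·(-0.943938)+1/4·6.106928+1/4·0.344811≈1.612935; next y=4/5·5.943938+1/2·1.612935≈5.561618

0 5 2.500 0.000
1 5 1.875 1.250
2 5 2.781 1.938
3 5 3.217 2.941
4 5 3.473 3.961
5 5 3.515 4.905
6 5 3.387 5.682
7 5 3.132 6.239
8 5 2.802 6.557
9 5 2.448 6.647
10 5 2.111 6.541
11 5 1.826 6.289
12 5 1.613 5.944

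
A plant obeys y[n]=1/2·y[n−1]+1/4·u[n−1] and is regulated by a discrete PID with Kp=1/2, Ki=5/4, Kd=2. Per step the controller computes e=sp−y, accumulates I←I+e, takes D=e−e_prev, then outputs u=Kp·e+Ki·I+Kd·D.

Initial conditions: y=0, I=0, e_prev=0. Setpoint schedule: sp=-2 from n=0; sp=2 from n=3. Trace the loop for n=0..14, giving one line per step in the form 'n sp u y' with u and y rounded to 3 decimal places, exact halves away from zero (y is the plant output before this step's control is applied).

(exact arithmetic carried between steps; '≈' marks a value shown rounded to 6 d.p. or computed from one; I and e_prev carry over from the previous line; the table rounds u and y to 3 d.p., halves away from zero)
n=0: y=0, sp=-2, e=sp−y=-2; I=-2, D=e−e_prev=-2; u=1/2·(-2)+5/4·(-2)+2·(-2)=-7.5; next y=1/2·0+1/4·(-7.5)=-1.875
n=1: y=-1.875, sp=-2, e=sp−y=-0.125; I=-2.125, D=e−e_prev=1.875; u=1/2·(-0.125)+5/4·(-2.125)+2·1.875=1.03125; next y=1/2·(-1.875)+1/4·1.03125≈-0.679688
n=2: y≈-0.679688, sp=-2, e=sp−y≈-1.320313; I≈-3.445313, D=e−e_prev≈-1.195313; u=1/2·(-1.320313)+5/4·(-3.445313)+2·(-1.195313)≈-7.357422; next y=1/2·(-0.679688)+1/4·(-7.357422)≈-2.179199
n=3: y≈-2.179199, sp=2, e=sp−y≈4.179199; I≈0.733887, D=e−e_prev≈5.499512; u=1/2·4.179199+5/4·0.733887+2·5.499512≈14.005981; next y=1/2·(-2.179199)+1/4·14.005981≈2.411896
n=4: y≈2.411896, sp=2, e=sp−y≈-0.411896; I≈0.321991, D=e−e_prev≈-4.591095; u=1/2·(-0.411896)+5/4·0.321991+2·(-4.591095)≈-8.985649; next y=1/2·2.411896+1/4·(-8.985649)≈-1.040464
n=5: y≈-1.040464, sp=2, e=sp−y≈3.040464; I≈3.362455, D=e−e_prev≈3.452360; u=1/2·3.040464+5/4·3.362455+2·3.452360≈12.628022; next y=1/2·(-1.040464)+1/4·12.628022≈2.636773
n=6: y≈2.636773, sp=2, e=sp−y≈-0.636773; I≈2.725682, D=e−e_prev≈-3.677238; u=1/2·(-0.636773)+5/4·2.725682+2·(-3.677238)≈-4.265759; next y=1/2·2.636773+1/4·(-4.265759)≈0.251947
n=7: y≈0.251947, sp=2, e=sp−y≈1.748053; I≈4.473735, D=e−e_prev≈2.384826; u=1/2·1.748053+5/4·4.473735+2·2.384826≈11.235849; next y=1/2·0.251947+1/4·11.235849≈2.934936
n=8: y≈2.934936, sp=2, e=sp−y≈-0.934936; I≈3.538800, D=e−e_prev≈-2.682989; u=1/2·(-0.934936)+5/4·3.538800+2·(-2.682989)≈-1.409946; next y=1/2·2.934936+1/4·(-1.409946)≈1.114981
n=9: y≈1.114981, sp=2, e=sp−y≈0.885019; I≈4.423818, D=e−e_prev≈1.819954; u=1/2·0.885019+5/4·4.423818+2·1.819954≈9.612191; next y=1/2·1.114981+1/4·9.612191≈2.960538
n=10: y≈2.960538, sp=2, e=sp−y≈-0.960538; I≈3.463280, D=e−e_prev≈-1.845557; u=1/2·(-0.960538)+5/4·3.463280+2·(-1.845557)≈0.157717; next y=1/2·2.960538+1/4·0.157717≈1.519698
n=11: y≈1.519698, sp=2, e=sp−y≈0.480302; I≈3.943582, D=e−e_prev≈1.440840; u=1/2·0.480302+5/4·3.943582+2·1.440840≈8.051308; next y=1/2·1.519698+1/4·8.051308≈2.772676
n=12: y≈2.772676, sp=2, e=sp−y≈-0.772676; I≈3.170905, D=e−e_prev≈-1.252978; u=1/2·(-0.772676)+5/4·3.170905+2·(-1.252978)≈1.071338; next y=1/2·2.772676+1/4·1.071338≈1.654173
n=13: y≈1.654173, sp=2, e=sp−y≈0.345827; I≈3.516733, D=e−e_prev≈1.118503; u=1/2·0.345827+5/4·3.516733+2·1.118503≈6.805837; next y=1/2·1.654173+1/4·6.805837≈2.528545
n=14: y≈2.528545, sp=2, e=sp−y≈-0.528545; I≈2.988187, D=e−e_prev≈-0.874373; u=1/2·(-0.528545)+5/4·2.988187+2·(-0.874373)≈1.722216; next y=1/2·2.528545+1/4·1.722216≈1.694827

0 -2 -7.500 0.000
1 -2 1.031 -1.875
2 -2 -7.357 -0.680
3 2 14.006 -2.179
4 2 -8.986 2.412
5 2 12.628 -1.040
6 2 -4.266 2.637
7 2 11.236 0.252
8 2 -1.410 2.935
9 2 9.612 1.115
10 2 0.158 2.961
11 2 8.051 1.520
12 2 1.071 2.773
13 2 6.806 1.654
14 2 1.722 2.529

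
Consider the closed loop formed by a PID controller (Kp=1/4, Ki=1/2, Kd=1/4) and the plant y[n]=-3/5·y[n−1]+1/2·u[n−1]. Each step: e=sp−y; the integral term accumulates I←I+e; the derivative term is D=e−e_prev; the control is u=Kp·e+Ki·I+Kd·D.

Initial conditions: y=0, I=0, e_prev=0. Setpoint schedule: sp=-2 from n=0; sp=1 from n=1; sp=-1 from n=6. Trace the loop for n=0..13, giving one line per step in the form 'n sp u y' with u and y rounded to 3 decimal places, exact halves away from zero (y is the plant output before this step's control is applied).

(exact arithmetic carried between steps; '≈' marks a value shown rounded to 6 d.p. or computed from one; I and e_prev carry over from the previous line; the table rounds u and y to 3 d.p., halves away from zero)
n=0: y=0, sp=-2, e=sp−y=-2; I=-2, D=e−e_prev=-2; u=1/4·(-2)+1/2·(-2)+1/4·(-2)=-2; next y=-3/5·0+1/2·(-2)=-1
n=1: y=-1, sp=1, e=sp−y=2; I=0, D=e−e_prev=4; u=1/4·2+1/2·0+1/4·4=1.5; next y=-3/5·(-1)+1/2·1.5=1.35
n=2: y=1.35, sp=1, e=sp−y=-0.35; I=-0.35, D=e−e_prev=-2.35; u=1/4·(-0.35)+1/2·(-0.35)+1/4·(-2.35)=-0.85; next y=-3/5·1.35+1/2·(-0.85)=-1.235
n=3: y=-1.235, sp=1, e=sp−y=2.235; I=1.885, D=e−e_prev=2.585; u=1/4·2.235+1/2·1.885+1/4·2.585=2.1475; next y=-3/5·(-1.235)+1/2·2.1475=1.81475
n=4: y=1.81475, sp=1, e=sp−y=-0.81475; I=1.07025, D=e−e_prev=-3.04975; u=1/4·(-0.81475)+1/2·1.07025+1/4·(-3.04975)=-0.431; next y=-3/5·1.81475+1/2·(-0.431)=-1.30435
n=5: y=-1.30435, sp=1, e=sp−y=2.30435; I=3.3746, D=e−e_prev=3.1191; u=1/4·2.30435+1/2·3.3746+1/4·3.1191≈3.043163; next y=-3/5·(-1.30435)+1/2·3.043163≈2.304191
n=6: y≈2.304191, sp=-1, e=sp−y≈-3.304191; I≈0.070409, D=e−e_prev≈-5.608541; u=1/4·(-3.304191)+1/2·0.070409+1/4·(-5.608541)≈-2.192979; next y=-3/5·2.304191+1/2·(-2.192979)≈-2.479004
n=7: y≈-2.479004, sp=-1, e=sp−y≈1.479004; I≈1.549413, D=e−e_prev≈4.783195; u=1/4·1.479004+1/2·1.549413+1/4·4.783195≈2.340256; next y=-3/5·(-2.479004)+1/2·2.340256≈2.657531
n=8: y≈2.657531, sp=-1, e=sp−y≈-3.657531; I≈-2.108118, D=e−e_prev≈-5.136535; u=1/4·(-3.657531)+1/2·(-2.108118)+1/4·(-5.136535)≈-3.252575; next y=-3/5·2.657531+1/2·(-3.252575)≈-3.220806
n=9: y≈-3.220806, sp=-1, e=sp−y≈2.220806; I≈0.112688, D=e−e_prev≈5.878337; u=1/4·2.220806+1/2·0.112688+1/4·5.878337≈2.081130; next y=-3/5·(-3.220806)+1/2·2.081130≈2.973048
n=10: y≈2.973048, sp=-1, e=sp−y≈-3.973048; I≈-3.860360, D=e−e_prev≈-6.193854; u=1/4·(-3.973048)+1/2·(-3.860360)+1/4·(-6.193854)≈-4.471906; next y=-3/5·2.973048+1/2·(-4.471906)≈-4.019782
n=11: y≈-4.019782, sp=-1, e=sp−y≈3.019782; I≈-0.840578, D=e−e_prev≈6.992830; u=1/4·3.019782+1/2·(-0.840578)+1/4·6.992830≈2.082864; next y=-3/5·(-4.019782)+1/2·2.082864≈3.453301
n=12: y≈3.453301, sp=-1, e=sp−y≈-4.453301; I≈-5.293879, D=e−e_prev≈-7.473083; u=1/4·(-4.453301)+1/2·(-5.293879)+1/4·(-7.473083)≈-5.628536; next y=-3/5·3.453301+1/2·(-5.628536)≈-4.886249
n=13: y≈-4.886249, sp=-1, e=sp−y≈3.886249; I≈-1.407631, D=e−e_prev≈8.339550; u=1/4·3.886249+1/2·(-1.407631)+1/4·8.339550≈2.352634; next y=-3/5·(-4.886249)+1/2·2.352634≈4.108066

0 -2 -2.000 0.000
1 1 1.500 -1.000
2 1 -0.850 1.350
3 1 2.148 -1.235
4 1 -0.431 1.815
5 1 3.043 -1.304
6 -1 -2.193 2.304
7 -1 2.340 -2.479
8 -1 -3.253 2.658
9 -1 2.081 -3.221
10 -1 -4.472 2.973
11 -1 2.083 -4.020
12 -1 -5.629 3.453
13 -1 2.353 -4.886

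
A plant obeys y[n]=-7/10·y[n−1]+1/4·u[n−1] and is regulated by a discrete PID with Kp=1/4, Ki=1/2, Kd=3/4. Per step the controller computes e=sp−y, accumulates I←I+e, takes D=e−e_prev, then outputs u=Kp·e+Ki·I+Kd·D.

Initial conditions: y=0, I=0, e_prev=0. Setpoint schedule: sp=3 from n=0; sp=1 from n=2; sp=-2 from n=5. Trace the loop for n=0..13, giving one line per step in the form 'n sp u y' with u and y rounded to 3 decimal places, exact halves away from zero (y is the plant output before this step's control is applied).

0 3 4.500 0.000
1 3 2.063 1.125
2 1 2.939 -0.272
3 1 2.232 0.925
4 1 4.689 -0.090
5 -2 -2.014 1.235
6 -2 3.516 -1.368
7 -2 -3.559 1.837
8 -2 2.944 -2.175
9 -2 -6.628 2.259
10 -2 2.814 -3.238
11 -2 -10.003 2.970
12 -2 3.494 -4.580
13 -2 -13.868 4.079

(exact arithmetic carried between steps; '≈' marks a value shown rounded to 6 d.p. or computed from one; I and e_prev carry over from the previous line; the table rounds u and y to 3 d.p., halves away from zero)
n=0: y=0, sp=3, e=sp−y=3; I=3, D=e−e_prev=3; u=1/4·3+1/2·3+3/4·3=4.5; next y=-7/10·0+1/4·4.5=1.125
n=1: y=1.125, sp=3, e=sp−y=1.875; I=4.875, D=e−e_prev=-1.125; u=1/4·1.875+1/2·4.875+3/4·(-1.125)=2.0625; next y=-7/10·1.125+1/4·2.0625=-0.271875
n=2: y=-0.271875, sp=1, e=sp−y=1.271875; I=6.146875, D=e−e_prev=-0.603125; u=1/4·1.271875+1/2·6.146875+3/4·(-0.603125)≈2.939063; next y=-7/10·(-0.271875)+1/4·2.939063≈0.925078
n=3: y≈0.925078, sp=1, e=sp−y≈0.074922; I≈6.221797, D=e−e_prev≈-1.196953; u=1/4·0.074922+1/2·6.221797+3/4·(-1.196953)≈2.231914; next y=-7/10·0.925078+1/4·2.231914≈-0.089576
n=4: y≈-0.089576, sp=1, e=sp−y≈1.089576; I≈7.311373, D=e−e_prev≈1.014654; u=1/4·1.089576+1/2·7.311373+3/4·1.014654≈4.689071; next y=-7/10·(-0.089576)+1/4·4.689071≈1.234971
n=5: y≈1.234971, sp=-2, e=sp−y≈-3.234971; I≈4.076402, D=e−e_prev≈-4.324547; u=1/4·(-3.234971)+1/2·4.076402+3/4·(-4.324547)≈-2.013952; next y=-7/10·1.234971+1/4·(-2.013952)≈-1.367968
n=6: y≈-1.367968, sp=-2, e=sp−y≈-0.632032; I≈3.444370, D=e−e_prev≈2.602939; u=1/4·(-0.632032)+1/2·3.444370+3/4·2.602939≈3.516381; next y=-7/10·(-1.367968)+1/4·3.516381≈1.836673
n=7: y≈1.836673, sp=-2, e=sp−y≈-3.836673; I≈-0.392303, D=e−e_prev≈-3.204641; u=1/4·(-3.836673)+1/2·(-0.392303)+3/4·(-3.204641)≈-3.558800; next y=-7/10·1.836673+1/4·(-3.558800)≈-2.175371
n=8: y≈-2.175371, sp=-2, e=sp−y≈0.175371; I≈-0.216932, D=e−e_prev≈4.012044; u=1/4·0.175371+1/2·(-0.216932)+3/4·4.012044≈2.944410; next y=-7/10·(-2.175371)+1/4·2.944410≈2.258862
n=9: y≈2.258862, sp=-2, e=sp−y≈-4.258862; I≈-4.475794, D=e−e_prev≈-4.434233; u=1/4·(-4.258862)+1/2·(-4.475794)+3/4·(-4.434233)≈-6.628287; next y=-7/10·2.258862+1/4·(-6.628287)≈-3.238275
n=10: y≈-3.238275, sp=-2, e=sp−y≈1.238275; I≈-3.237519, D=e−e_prev≈5.497137; u=1/4·1.238275+1/2·(-3.237519)+3/4·5.497137≈2.813663; next y=-7/10·(-3.238275)+1/4·2.813663≈2.970208
n=11: y≈2.970208, sp=-2, e=sp−y≈-4.970208; I≈-8.207727, D=e−e_prev≈-6.208484; u=1/4·(-4.970208)+1/2·(-8.207727)+3/4·(-6.208484)≈-10.002778; next y=-7/10·2.970208+1/4·(-10.002778)≈-4.579840
n=12: y≈-4.579840, sp=-2, e=sp−y≈2.579840; I≈-5.627887, D=e−e_prev≈7.550049; u=1/4·2.579840+1/2·(-5.627887)+3/4·7.550049≈3.493553; next y=-7/10·(-4.579840)+1/4·3.493553≈4.079277
n=13: y≈4.079277, sp=-2, e=sp−y≈-6.079277; I≈-11.707163, D=e−e_prev≈-8.659117; u=1/4·(-6.079277)+1/2·(-11.707163)+3/4·(-8.659117)≈-13.867739; next y=-7/10·4.079277+1/4·(-13.867739)≈-6.322428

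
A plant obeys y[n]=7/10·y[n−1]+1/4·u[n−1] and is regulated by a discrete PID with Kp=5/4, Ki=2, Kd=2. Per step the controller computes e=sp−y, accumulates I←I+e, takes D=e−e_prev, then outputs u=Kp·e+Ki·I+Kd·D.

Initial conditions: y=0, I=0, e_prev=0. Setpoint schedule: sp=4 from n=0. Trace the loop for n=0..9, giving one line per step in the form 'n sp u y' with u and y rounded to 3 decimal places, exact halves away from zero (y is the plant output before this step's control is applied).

0 4 21.000 0.000
1 4 -6.563 5.250
2 4 18.320 2.034
3 4 -5.021 6.004
4 4 14.956 2.948
5 4 -4.039 5.802
6 4 12.506 3.052
7 4 -2.706 5.263
8 4 11.031 3.007
9 4 -1.236 4.863

(exact arithmetic carried between steps; '≈' marks a value shown rounded to 6 d.p. or computed from one; I and e_prev carry over from the previous line; the table rounds u and y to 3 d.p., halves away from zero)
n=0: y=0, sp=4, e=sp−y=4; I=4, D=e−e_prev=4; u=5/4·4+2·4+2·4=21; next y=7/10·0+1/4·21=5.25
n=1: y=5.25, sp=4, e=sp−y=-1.25; I=2.75, D=e−e_prev=-5.25; u=5/4·(-1.25)+2·2.75+2·(-5.25)=-6.5625; next y=7/10·5.25+1/4·(-6.5625)=2.034375
n=2: y=2.034375, sp=4, e=sp−y=1.965625; I=4.715625, D=e−e_prev=3.215625; u=5/4·1.965625+2·4.715625+2·3.215625≈18.319531; next y=7/10·2.034375+1/4·18.319531≈6.003945
n=3: y≈6.003945, sp=4, e=sp−y≈-2.003945; I≈2.711680, D=e−e_prev≈-3.969570; u=5/4·(-2.003945)+2·2.711680+2·(-3.969570)≈-5.020713; next y=7/10·6.003945+1/4·(-5.020713)≈2.947583
n=4: y≈2.947583, sp=4, e=sp−y≈1.052417; I≈3.764096, D=e−e_prev≈3.056362; u=5/4·1.052417+2·3.764096+2·3.056362≈14.956437; next y=7/10·2.947583+1/4·14.956437≈5.802418
n=5: y≈5.802418, sp=4, e=sp−y≈-1.802418; I≈1.961679, D=e−e_prev≈-2.854834; u=5/4·(-1.802418)+2·1.961679+2·(-2.854834)≈-4.039333; next y=7/10·5.802418+1/4·(-4.039333)≈3.051859
n=6: y≈3.051859, sp=4, e=sp−y≈0.948141; I≈2.909820, D=e−e_prev≈2.750559; u=5/4·0.948141+2·2.909820+2·2.750559≈12.505932; next y=7/10·3.051859+1/4·12.505932≈5.262784
n=7: y≈5.262784, sp=4, e=sp−y≈-1.262784; I≈1.647035, D=e−e_prev≈-2.210925; u=5/4·(-1.262784)+2·1.647035+2·(-2.210925)≈-2.706261; next y=7/10·5.262784+1/4·(-2.706261)≈3.007384
n=8: y≈3.007384, sp=4, e=sp−y≈0.992616; I≈2.639651, D=e−e_prev≈2.255401; u=5/4·0.992616+2·2.639651+2·2.255401≈11.030874; next y=7/10·3.007384+1/4·11.030874≈4.862887
n=9: y≈4.862887, sp=4, e=sp−y≈-0.862887; I≈1.776764, D=e−e_prev≈-1.855503; u=5/4·(-0.862887)+2·1.776764+2·(-1.855503)≈-1.236087; next y=7/10·4.862887+1/4·(-1.236087)≈3.094999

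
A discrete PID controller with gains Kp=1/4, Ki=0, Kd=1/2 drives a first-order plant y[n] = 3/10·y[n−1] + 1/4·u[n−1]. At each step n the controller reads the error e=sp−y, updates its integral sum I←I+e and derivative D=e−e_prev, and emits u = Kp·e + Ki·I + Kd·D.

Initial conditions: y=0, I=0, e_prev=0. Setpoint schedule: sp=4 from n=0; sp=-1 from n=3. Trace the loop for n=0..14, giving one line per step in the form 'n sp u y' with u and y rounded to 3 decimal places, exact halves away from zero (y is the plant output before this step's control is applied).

(exact arithmetic carried between steps; '≈' marks a value shown rounded to 6 d.p. or computed from one; I and e_prev carry over from the previous line; the table rounds u and y to 3 d.p., halves away from zero)
n=0: y=0, sp=4, e=sp−y=4; I=4, D=e−e_prev=4; u=1/4·4+0·4+1/2·4=3; next y=3/10·0+1/4·3=0.75
n=1: y=0.75, sp=4, e=sp−y=3.25; I=7.25, D=e−e_prev=-0.75; u=1/4·3.25+0·7.25+1/2·(-0.75)=0.4375; next y=3/10·0.75+1/4·0.4375=0.334375
n=2: y=0.334375, sp=4, e=sp−y=3.665625; I=10.915625, D=e−e_prev=0.415625; u=1/4·3.665625+0·10.915625+1/2·0.415625≈1.124219; next y=3/10·0.334375+1/4·1.124219≈0.381367
n=3: y≈0.381367, sp=-1, e=sp−y≈-1.381367; I≈9.534258, D=e−e_prev≈-5.046992; u=1/4·(-1.381367)+0·9.534258+1/2·(-5.046992)≈-2.868838; next y=3/10·0.381367+1/4·(-2.868838)≈-0.602799
n=4: y≈-0.602799, sp=-1, e=sp−y≈-0.397201; I≈9.137057, D=e−e_prev≈0.984167; u=1/4·(-0.397201)+0·9.137057+1/2·0.984167≈0.392783; next y=3/10·(-0.602799)+1/4·0.392783≈-0.082644
n=5: y≈-0.082644, sp=-1, e=sp−y≈-0.917356; I≈8.219701, D=e−e_prev≈-0.520155; u=1/4·(-0.917356)+0·8.219701+1/2·(-0.520155)≈-0.489417; next y=3/10·(-0.082644)+1/4·(-0.489417)≈-0.147147
n=6: y≈-0.147147, sp=-1, e=sp−y≈-0.852853; I≈7.366849, D=e−e_prev≈0.064503; u=1/4·(-0.852853)+0·7.366849+1/2·0.064503≈-0.180961; next y=3/10·(-0.147147)+1/4·(-0.180961)≈-0.089385
n=7: y≈-0.089385, sp=-1, e=sp−y≈-0.910615; I≈6.456233, D=e−e_prev≈-0.057763; u=1/4·(-0.910615)+0·6.456233+1/2·(-0.057763)≈-0.256535; next y=3/10·(-0.089385)+1/4·(-0.256535)≈-0.090949
n=8: y≈-0.090949, sp=-1, e=sp−y≈-0.909051; I≈5.547182, D=e−e_prev≈0.001565; u=1/4·(-0.909051)+0·5.547182+1/2·0.001565≈-0.226480; next y=3/10·(-0.090949)+1/4·(-0.226480)≈-0.083905
n=9: y≈-0.083905, sp=-1, e=sp−y≈-0.916095; I≈4.631087, D=e−e_prev≈-0.007044; u=1/4·(-0.916095)+0·4.631087+1/2·(-0.007044)≈-0.232546; next y=3/10·(-0.083905)+1/4·(-0.232546)≈-0.083308
n=10: y≈-0.083308, sp=-1, e=sp−y≈-0.916692; I≈3.714395, D=e−e_prev≈-0.000597; u=1/4·(-0.916692)+0·3.714395+1/2·(-0.000597)≈-0.229471; next y=3/10·(-0.083308)+1/4·(-0.229471)≈-0.082360
n=11: y≈-0.082360, sp=-1, e=sp−y≈-0.917640; I≈2.796755, D=e−e_prev≈-0.000948; u=1/4·(-0.917640)+0·2.796755+1/2·(-0.000948)≈-0.229884; next y=3/10·(-0.082360)+1/4·(-0.229884)≈-0.082179
n=12: y≈-0.082179, sp=-1, e=sp−y≈-0.917821; I≈1.878934, D=e−e_prev≈-0.000181; u=1/4·(-0.917821)+0·1.878934+1/2·(-0.000181)≈-0.229546; next y=3/10·(-0.082179)+1/4·(-0.229546)≈-0.082040
n=13: y≈-0.082040, sp=-1, e=sp−y≈-0.917960; I≈0.960975, D=e−e_prev≈-0.000139; u=1/4·(-0.917960)+0·0.960975+1/2·(-0.000139)≈-0.229559; next y=3/10·(-0.082040)+1/4·(-0.229559)≈-0.082002
n=14: y≈-0.082002, sp=-1, e=sp−y≈-0.917998; I≈0.042976, D=e−e_prev≈-0.000038; u=1/4·(-0.917998)+0·0.042976+1/2·(-0.000038)≈-0.229519; next y=3/10·(-0.082002)+1/4·(-0.229519)≈-0.081980

0 4 3.000 0.000
1 4 0.438 0.750
2 4 1.124 0.334
3 -1 -2.869 0.381
4 -1 0.393 -0.603
5 -1 -0.489 -0.083
6 -1 -0.181 -0.147
7 -1 -0.257 -0.089
8 -1 -0.226 -0.091
9 -1 -0.233 -0.084
10 -1 -0.229 -0.083
11 -1 -0.230 -0.082
12 -1 -0.230 -0.082
13 -1 -0.230 -0.082
14 -1 -0.230 -0.082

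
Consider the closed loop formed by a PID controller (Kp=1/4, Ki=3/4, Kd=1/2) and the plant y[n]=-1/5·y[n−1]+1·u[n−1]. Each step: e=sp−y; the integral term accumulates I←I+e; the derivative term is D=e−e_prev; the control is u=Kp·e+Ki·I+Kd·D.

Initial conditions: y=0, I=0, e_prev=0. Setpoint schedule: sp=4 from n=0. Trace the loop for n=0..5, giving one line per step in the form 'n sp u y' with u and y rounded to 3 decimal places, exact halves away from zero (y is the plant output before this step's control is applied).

0 4 6.000 0.000
1 4 -2.000 6.000
2 4 13.300 -3.200
3 4 -11.610 13.940
4 4 32.012 -14.398
5 4 -42.293 34.892

(exact arithmetic carried between steps; '≈' marks a value shown rounded to 6 d.p. or computed from one; I and e_prev carry over from the previous line; the table rounds u and y to 3 d.p., halves away from zero)
n=0: y=0, sp=4, e=sp−y=4; I=4, D=e−e_prev=4; u=1/4·4+3/4·4+1/2·4=6; next y=-1/5·0+1·6=6
n=1: y=6, sp=4, e=sp−y=-2; I=2, D=e−e_prev=-6; u=1/4·(-2)+3/4·2+1/2·(-6)=-2; next y=-1/5·6+1·(-2)=-3.2
n=2: y=-3.2, sp=4, e=sp−y=7.2; I=9.2, D=e−e_prev=9.2; u=1/4·7.2+3/4·9.2+1/2·9.2=13.3; next y=-1/5·(-3.2)+1·13.3=13.94
n=3: y=13.94, sp=4, e=sp−y=-9.94; I=-0.74, D=e−e_prev=-17.14; u=1/4·(-9.94)+3/4·(-0.74)+1/2·(-17.14)=-11.61; next y=-1/5·13.94+1·(-11.61)=-14.398
n=4: y=-14.398, sp=4, e=sp−y=18.398; I=17.658, D=e−e_prev=28.338; u=1/4·18.398+3/4·17.658+1/2·28.338=32.012; next y=-1/5·(-14.398)+1·32.012=34.8916
n=5: y=34.8916, sp=4, e=sp−y=-30.8916; I=-13.2336, D=e−e_prev=-49.2896; u=1/4·(-30.8916)+3/4·(-13.2336)+1/2·(-49.2896)=-42.2929; next y=-1/5·34.8916+1·(-42.2929)=-49.27122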